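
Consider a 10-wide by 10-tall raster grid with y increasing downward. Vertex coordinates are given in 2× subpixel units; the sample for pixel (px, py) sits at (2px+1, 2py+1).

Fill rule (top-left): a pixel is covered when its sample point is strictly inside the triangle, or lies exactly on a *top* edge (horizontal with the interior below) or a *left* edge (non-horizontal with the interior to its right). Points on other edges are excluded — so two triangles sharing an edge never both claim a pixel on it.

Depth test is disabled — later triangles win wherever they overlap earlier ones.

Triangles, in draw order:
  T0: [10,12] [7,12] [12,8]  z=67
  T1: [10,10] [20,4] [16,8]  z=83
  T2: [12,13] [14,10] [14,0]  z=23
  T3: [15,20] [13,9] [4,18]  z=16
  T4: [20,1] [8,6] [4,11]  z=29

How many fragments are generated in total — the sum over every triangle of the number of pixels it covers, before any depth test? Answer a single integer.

T0:
  2·area = 12
  edge (10, 12)→(7, 12): d=(-3,0) right/bottom  bias=-1
  edge (7, 12)→(12, 8): d=(5,-4) top-left  bias=+0
  edge (12, 8)→(10, 12): d=(-2,4) right/bottom  bias=-1
    (5,4)@(11, 9): e=[9,1,2] → █
    (6,4)@(13, 9): e=[9,9,-6] → ·
    (4,5)@(9, 11): e=[3,3,6] → █
    (5,5)@(11, 11): e=[3,11,-2] → ·
    (4,6)@(9, 13): e=[-3,13,2] → ·
  covered (2 px):
    · · · · · · · · · ·
    · · · · · · · · · ·
    · · · · · · · · · ·
    · · · · · · · · · ·
    · · · · · █ · · · ·
    · · · · █ · · · · ·
    · · · · · · · · · ·
    · · · · · · · · · ·
    · · · · · · · · · ·
    · · · · · · · · · ·
T1:
  2·area = 16
  edge (10, 10)→(20, 4): d=(10,-6) top-left  bias=+0
  edge (20, 4)→(16, 8): d=(-4,4) right/bottom  bias=-1
  edge (16, 8)→(10, 10): d=(-6,2) right/bottom  bias=-1
    (9,2)@(19, 5): e=[4,0,12] → ·  [on edge]
    (7,3)@(15, 7): e=[0,8,8] → █  [on edge]
    (8,3)@(17, 7): e=[12,0,4] → ·  [on edge]
    (9,3)@(19, 7): e=[24,-8,0] → ·  [on edge]
    (6,4)@(13, 9): e=[8,8,0] → ·  [on edge]
    (7,4)@(15, 9): e=[20,0,-4] → ·  [on edge]
    (3,5)@(7, 11): e=[-8,24,0] → ·  [on edge]
    (6,5)@(13, 11): e=[28,0,-12] → ·  [on edge]
    (0,6)@(1, 13): e=[-24,40,0] → ·  [on edge]
    (2,6)@(5, 13): e=[0,24,-8] → ·  [on edge]
    (5,6)@(11, 13): e=[36,0,-20] → ·  [on edge]
    (4,7)@(9, 15): e=[44,0,-28] → ·  [on edge]
    (3,8)@(7, 17): e=[52,0,-36] → ·  [on edge]
    (2,9)@(5, 19): e=[60,0,-44] → ·  [on edge]
  covered (1 px):
    · · · · · · · · · ·
    · · · · · · · · · ·
    · · · · · · · · · ·
    · · · · · · · █ · ·
    · · · · · · · · · ·
    · · · · · · · · · ·
    · · · · · · · · · ·
    · · · · · · · · · ·
    · · · · · · · · · ·
    · · · · · · · · · ·
T2:
  2·area = 20  (B↔C swapped to make it positive)
  edge (12, 13)→(14, 0): d=(2,-13) top-left  bias=+0
  edge (14, 0)→(14, 10): d=(0,10) right/bottom  bias=-1
  edge (14, 10)→(12, 13): d=(-2,3) right/bottom  bias=-1
    (6,3)@(13, 7): e=[1,10,9] → █
    (7,3)@(15, 7): e=[27,-10,3] → ·
    (6,4)@(13, 9): e=[5,10,5] → █
    (7,4)@(15, 9): e=[31,-10,-1] → ·
    (6,5)@(13, 11): e=[9,10,1] → █
    (7,5)@(15, 11): e=[35,-10,-5] → ·
    (6,6)@(13, 13): e=[13,10,-3] → ·
  covered (3 px):
    · · · · · · · · · ·
    · · · · · · · · · ·
    · · · · · · · · · ·
    · · · · · · █ · · ·
    · · · · · · █ · · ·
    · · · · · · █ · · ·
    · · · · · · · · · ·
    · · · · · · · · · ·
    · · · · · · · · · ·
    · · · · · · · · · ·
T3:
  2·area = 117  (B↔C swapped to make it positive)
  edge (15, 20)→(4, 18): d=(-11,-2) top-left  bias=+0
  edge (4, 18)→(13, 9): d=(9,-9) top-left  bias=+0
  edge (13, 9)→(15, 20): d=(2,11) right/bottom  bias=-1
    (9,1)@(19, 3): e=[195,0,-78] → ·  [on edge]
    (8,2)@(17, 5): e=[169,0,-52] → ·  [on edge]
    (7,3)@(15, 7): e=[143,0,-26] → ·  [on edge]
    (6,4)@(13, 9): e=[117,0,0] → ·  [on edge]
    (5,5)@(11, 11): e=[91,0,26] → █  [on edge]
    (6,5)@(13, 11): e=[95,18,4] → █
    (7,5)@(15, 11): e=[99,36,-18] → ·
    (4,6)@(9, 13): e=[65,0,52] → █  [on edge]
    (7,6)@(15, 13): e=[77,54,-14] → ·
    (3,7)@(7, 15): e=[39,0,78] → █  [on edge]
    (7,7)@(15, 15): e=[55,72,-10] → ·
    (2,8)@(5, 17): e=[13,0,104] → █  [on edge]
    (1,9)@(3, 19): e=[-13,0,130] → ·  [on edge]
  covered (16 px):
    · · · · · · · · · ·
    · · · · · · · · · ·
    · · · · · · · · · ·
    · · · · · · · · · ·
    · · · · · · · · · ·
    · · · · · █ █ · · ·
    · · · · █ █ █ · · ·
    · · · █ █ █ █ · · ·
    · · █ █ █ █ █ · · ·
    · · · · · █ █ · · ·
T4:
  2·area = 40  (B↔C swapped to make it positive)
  edge (20, 1)→(4, 11): d=(-16,10) right/bottom  bias=-1
  edge (4, 11)→(8, 6): d=(4,-5) top-left  bias=+0
  edge (8, 6)→(20, 1): d=(12,-5) top-left  bias=+0
    (5,2)@(11, 5): e=[26,11,3] → █
    (6,2)@(13, 5): e=[6,21,13] → █
    (7,2)@(15, 5): e=[-14,31,23] → ·
    (4,3)@(9, 7): e=[14,9,17] → █
    (5,3)@(11, 7): e=[-6,19,27] → ·
    (6,3)@(13, 7): e=[-26,29,37] → ·
    (3,4)@(7, 9): e=[2,7,31] → █
    (4,4)@(9, 9): e=[-18,17,41] → ·
    (3,5)@(7, 11): e=[-30,15,55] → ·
  covered (4 px):
    · · · · · · · · · ·
    · · · · · · · · · ·
    · · · · · █ █ · · ·
    · · · · █ · · · · ·
    · · · █ · · · · · ·
    · · · · · · · · · ·
    · · · · · · · · · ·
    · · · · · · · · · ·
    · · · · · · · · · ·
    · · · · · · · · · ·

Result: 26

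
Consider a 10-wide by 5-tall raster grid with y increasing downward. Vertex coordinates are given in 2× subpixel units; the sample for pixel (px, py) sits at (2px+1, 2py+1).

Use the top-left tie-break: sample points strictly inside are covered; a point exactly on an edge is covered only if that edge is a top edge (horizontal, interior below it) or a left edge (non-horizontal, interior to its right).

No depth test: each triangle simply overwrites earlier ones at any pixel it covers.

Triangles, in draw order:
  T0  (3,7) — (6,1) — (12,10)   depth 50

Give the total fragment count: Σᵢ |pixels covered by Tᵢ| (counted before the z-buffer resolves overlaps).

T0:
  2·area = 63
  edge (3, 7)→(6, 1): d=(3,-6) top-left  bias=+0
  edge (6, 1)→(12, 10): d=(6,9) right/bottom  bias=-1
  edge (12, 10)→(3, 7): d=(-9,-3) top-left  bias=+0
    (2,1)@(5, 3): e=[0,21,42] → #  [on edge]
    (3,1)@(7, 3): e=[12,3,48] → #
    (4,1)@(9, 3): e=[24,-15,54] → ·
    (2,2)@(5, 5): e=[6,33,24] → #
    (4,2)@(9, 5): e=[30,-3,36] → ·
    (1,3)@(3, 7): e=[0,63,0] → #  [on edge]
    (4,3)@(9, 7): e=[36,9,18] → #
    (5,3)@(11, 7): e=[48,-9,24] → ·
    (1,4)@(3, 9): e=[6,75,-18] → ·
    (2,4)@(5, 9): e=[18,57,-12] → ·
    (3,4)@(7, 9): e=[30,39,-6] → ·
    (4,4)@(9, 9): e=[42,21,0] → #  [on edge]
  covered (10 px):
    · · · · · · · · · ·
    · · # # · · · · · ·
    · · # # · · · · · ·
    · # # # # · · · · ·
    · · · · # # · · · ·

Result: 10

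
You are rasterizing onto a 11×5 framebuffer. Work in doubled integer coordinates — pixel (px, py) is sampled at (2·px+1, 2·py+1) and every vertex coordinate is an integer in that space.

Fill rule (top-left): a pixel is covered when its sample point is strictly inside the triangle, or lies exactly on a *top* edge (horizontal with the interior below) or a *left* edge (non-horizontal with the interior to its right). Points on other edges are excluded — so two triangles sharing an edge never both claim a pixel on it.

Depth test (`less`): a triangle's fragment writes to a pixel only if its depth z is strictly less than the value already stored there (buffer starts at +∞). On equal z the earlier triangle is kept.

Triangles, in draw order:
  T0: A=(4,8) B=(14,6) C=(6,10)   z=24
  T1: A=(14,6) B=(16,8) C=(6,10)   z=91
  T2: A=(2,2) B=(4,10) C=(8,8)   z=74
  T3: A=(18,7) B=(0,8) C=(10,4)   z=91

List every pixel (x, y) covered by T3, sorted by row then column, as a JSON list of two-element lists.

T0:
  2·area = 24
  edge (4, 8)→(14, 6): d=(10,-2) top-left  bias=+0
  edge (14, 6)→(6, 10): d=(-8,4) right/bottom  bias=-1
  edge (6, 10)→(4, 8): d=(-2,-2) top-left  bias=+0
    (0,2)@(1, 5): e=[-36,60,0] → ·  [on edge]
    (9,2)@(19, 5): e=[0,-12,36] → ·  [on edge]
    (1,3)@(3, 7): e=[-12,36,0] → ·  [on edge]
    (4,3)@(9, 7): e=[0,12,12] → #  [on edge]
    (5,3)@(11, 7): e=[4,4,16] → #
    (6,3)@(13, 7): e=[8,-4,20] → ·
    (2,4)@(5, 9): e=[12,12,0] → #  [on edge]
    (3,4)@(7, 9): e=[16,4,4] → #
    (4,4)@(9, 9): e=[20,-4,8] → ·
    (5,4)@(11, 9): e=[24,-12,12] → ·
  covered (4 px):
    · · · · · · · · · · ·
    · · · · · · · · · · ·
    · · · · · · · · · · ·
    · · · · # # · · · · ·
    · · # # · · · · · · ·
T1:
  2·area = 24
  edge (14, 6)→(16, 8): d=(2,2) right/bottom  bias=-1
  edge (16, 8)→(6, 10): d=(-10,2) right/bottom  bias=-1
  edge (6, 10)→(14, 6): d=(8,-4) top-left  bias=+0
    (4,0)@(9, 1): e=[0,84,-60] → ·  [on edge]
    (5,1)@(11, 3): e=[0,60,-36] → ·  [on edge]
    (6,2)@(13, 5): e=[0,36,-12] → ·  [on edge]
    (6,3)@(13, 7): e=[4,16,4] → #
    (7,3)@(15, 7): e=[0,12,12] → ·  [on edge]
    (10,3)@(21, 7): e=[-12,0,36] → ·  [on edge]
    (4,4)@(9, 9): e=[16,4,4] → #
    (5,4)@(11, 9): e=[12,0,12] → ·  [on edge]
    (6,4)@(13, 9): e=[8,-4,20] → ·
    (8,4)@(17, 9): e=[0,-12,36] → ·  [on edge]
  covered (2 px):
    · · · · · · · · · · ·
    · · · · · · · · · · ·
    · · · · · · · · · · ·
    · · · · · · # · · · ·
    · · · · # · · · · · ·
T2:
  2·area = 36  (B↔C swapped to make it positive)
  edge (2, 2)→(8, 8): d=(6,6) right/bottom  bias=-1
  edge (8, 8)→(4, 10): d=(-4,2) right/bottom  bias=-1
  edge (4, 10)→(2, 2): d=(-2,-8) top-left  bias=+0
    (0,0)@(1, 1): e=[0,42,-6] → ·  [on edge]
    (1,1)@(3, 3): e=[0,30,6] → ·  [on edge]
    (1,2)@(3, 5): e=[12,22,2] → #
    (2,2)@(5, 5): e=[0,18,18] → ·  [on edge]
    (1,3)@(3, 7): e=[24,14,-2] → ·
    (2,3)@(5, 7): e=[12,10,14] → #
    (3,3)@(7, 7): e=[0,6,30] → ·  [on edge]
    (2,4)@(5, 9): e=[24,2,10] → #
    (3,4)@(7, 9): e=[12,-2,26] → ·
    (4,4)@(9, 9): e=[0,-6,42] → ·  [on edge]
  covered (3 px):
    · · · · · · · · · · ·
    · · · · · · · · · · ·
    · # · · · · · · · · ·
    · · # · · · · · · · ·
    · · # · · · · · · · ·
T3:
  2·area = 62
  edge (18, 7)→(0, 8): d=(-18,1) right/bottom  bias=-1
  edge (0, 8)→(10, 4): d=(10,-4) top-left  bias=+0
  edge (10, 4)→(18, 7): d=(8,3) right/bottom  bias=-1
    (4,2)@(9, 5): e=[45,6,11] → #
    (5,2)@(11, 5): e=[43,14,5] → #
    (6,2)@(13, 5): e=[41,22,-1] → ·
    (1,3)@(3, 7): e=[15,2,45] → #
    (2,3)@(5, 7): e=[13,10,39] → #
    (3,3)@(7, 7): e=[11,18,33] → #
    (6,3)@(13, 7): e=[5,42,15] → #
    (7,3)@(15, 7): e=[3,50,9] → #
    (8,3)@(17, 7): e=[1,58,3] → #
    (9,3)@(19, 7): e=[-1,66,-3] → ·
    (1,4)@(3, 9): e=[-21,22,61] → ·
    (2,4)@(5, 9): e=[-23,30,55] → ·
  covered (10 px):
    · · · · · · · · · · ·
    · · · · · · · · · · ·
    · · · · # # · · · · ·
    · # # # # # # # # · ·
    · · · · · · · · · · ·

Final: [[4,2],[5,2],[1,3],[2,3],[3,3],[4,3],[5,3],[6,3],[7,3],[8,3]]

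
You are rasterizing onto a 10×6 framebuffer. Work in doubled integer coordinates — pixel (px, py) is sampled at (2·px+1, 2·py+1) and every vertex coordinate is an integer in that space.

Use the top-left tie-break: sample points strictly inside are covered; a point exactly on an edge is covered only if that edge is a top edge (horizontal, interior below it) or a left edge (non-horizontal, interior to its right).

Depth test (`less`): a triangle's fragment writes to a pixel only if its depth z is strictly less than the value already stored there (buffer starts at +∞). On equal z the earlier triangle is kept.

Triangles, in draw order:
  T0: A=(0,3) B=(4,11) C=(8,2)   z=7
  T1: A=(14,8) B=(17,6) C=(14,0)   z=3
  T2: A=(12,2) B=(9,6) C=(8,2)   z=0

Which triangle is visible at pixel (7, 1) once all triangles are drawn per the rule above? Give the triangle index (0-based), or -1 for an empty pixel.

T0:
  2·area = 68  (B↔C swapped to make it positive)
  edge (0, 3)→(8, 2): d=(8,-1) top-left  bias=+0
  edge (8, 2)→(4, 11): d=(-4,9) right/bottom  bias=-1
  edge (4, 11)→(0, 3): d=(-4,-8) top-left  bias=+0
    (0,1)@(1, 3): e=[1,59,8] → #
    (1,1)@(3, 3): e=[3,41,24] → #
    (2,1)@(5, 3): e=[5,23,40] → #
    (3,1)@(7, 3): e=[7,5,56] → #
    (4,1)@(9, 3): e=[9,-13,72] → ·
    (0,2)@(1, 5): e=[17,51,0] → #  [on edge]
    (3,2)@(7, 5): e=[23,-3,48] → ·
    (0,3)@(1, 7): e=[33,43,-8] → ·
    (1,3)@(3, 7): e=[35,25,8] → #
    (3,3)@(7, 7): e=[39,-11,40] → ·
    (1,4)@(3, 9): e=[51,17,0] → #  [on edge]
    (2,4)@(5, 9): e=[53,-1,16] → ·
  covered (10 px):
    · · · · · · · · · ·
    # # # # · · · · · ·
    # # # · · · · · · ·
    · # # · · · · · · ·
    · # · · · · · · · ·
    · · · · · · · · · ·
T1:
  2·area = 24  (B↔C swapped to make it positive)
  edge (14, 8)→(14, 0): d=(0,-8) top-left  bias=+0
  edge (14, 0)→(17, 6): d=(3,6) right/bottom  bias=-1
  edge (17, 6)→(14, 8): d=(-3,2) right/bottom  bias=-1
    (7,1)@(15, 3): e=[8,3,13] → #
    (8,1)@(17, 3): e=[24,-9,9] → ·
    (7,2)@(15, 5): e=[8,9,7] → #
    (8,2)@(17, 5): e=[24,-3,3] → ·
    (7,3)@(15, 7): e=[8,15,1] → #
    (8,3)@(17, 7): e=[24,3,-3] → ·
    (7,4)@(15, 9): e=[8,21,-5] → ·
  covered (3 px):
    · · · · · · · · · ·
    · · · · · · · # · ·
    · · · · · · · # · ·
    · · · · · · · # · ·
    · · · · · · · · · ·
    · · · · · · · · · ·
T2:
  2·area = 16
  edge (12, 2)→(9, 6): d=(-3,4) right/bottom  bias=-1
  edge (9, 6)→(8, 2): d=(-1,-4) top-left  bias=+0
  edge (8, 2)→(12, 2): d=(4,0) top-left  bias=+0
    (4,1)@(9, 3): e=[9,3,4] → #
    (5,1)@(11, 3): e=[1,11,4] → #
    (6,1)@(13, 3): e=[-7,19,4] → ·
    (4,2)@(9, 5): e=[3,1,12] → #
    (5,2)@(11, 5): e=[-5,9,12] → ·
    (4,3)@(9, 7): e=[-3,-1,20] → ·
  covered (3 px):
    · · · · · · · · · ·
    · · · · # # · · · ·
    · · · · # · · · · ·
    · · · · · · · · · ·
    · · · · · · · · · ·
    · · · · · · · · · ·

Z-buffer (winner per pixel, '.' = empty):
  . . . . . . . . . .
  0 0 0 0 2 2 . 1 . .
  0 0 0 . 2 . . 1 . .
  . 0 0 . . . . 1 . .
  . 0 . . . . . . . .
  . . . . . . . . . .

Answer: 1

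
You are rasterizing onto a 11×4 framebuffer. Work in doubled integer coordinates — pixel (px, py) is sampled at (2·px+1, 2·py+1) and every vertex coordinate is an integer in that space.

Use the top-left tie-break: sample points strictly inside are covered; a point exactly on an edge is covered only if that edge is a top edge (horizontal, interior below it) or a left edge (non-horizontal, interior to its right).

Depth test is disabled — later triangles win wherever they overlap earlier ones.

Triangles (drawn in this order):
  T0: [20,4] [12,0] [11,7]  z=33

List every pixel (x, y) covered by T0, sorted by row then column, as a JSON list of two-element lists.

T0:
  2·area = 60  (B↔C swapped to make it positive)
  edge (20, 4)→(11, 7): d=(-9,3) right/bottom  bias=-1
  edge (11, 7)→(12, 0): d=(1,-7) top-left  bias=+0
  edge (12, 0)→(20, 4): d=(8,4) right/bottom  bias=-1
    (6,0)@(13, 1): e=[48,8,4] → █
    (7,0)@(15, 1): e=[42,22,-4] → ·
    (6,1)@(13, 3): e=[30,10,20] → █
    (7,1)@(15, 3): e=[24,24,12] → █
    (8,1)@(17, 3): e=[18,38,4] → █
    (9,1)@(19, 3): e=[12,52,-4] → ·
    (6,2)@(13, 5): e=[12,12,36] → █
    (8,2)@(17, 5): e=[0,40,20] → ·  [on edge]
    (5,3)@(11, 7): e=[0,0,60] → ·  [on edge]
    (6,3)@(13, 7): e=[-6,14,52] → ·
    (7,3)@(15, 7): e=[-12,28,44] → ·
  covered (6 px):
    · · · · · · █ · · · ·
    · · · · · · █ █ █ · ·
    · · · · · · █ █ · · ·
    · · · · · · · · · · ·

Result: [[6,0],[6,1],[7,1],[8,1],[6,2],[7,2]]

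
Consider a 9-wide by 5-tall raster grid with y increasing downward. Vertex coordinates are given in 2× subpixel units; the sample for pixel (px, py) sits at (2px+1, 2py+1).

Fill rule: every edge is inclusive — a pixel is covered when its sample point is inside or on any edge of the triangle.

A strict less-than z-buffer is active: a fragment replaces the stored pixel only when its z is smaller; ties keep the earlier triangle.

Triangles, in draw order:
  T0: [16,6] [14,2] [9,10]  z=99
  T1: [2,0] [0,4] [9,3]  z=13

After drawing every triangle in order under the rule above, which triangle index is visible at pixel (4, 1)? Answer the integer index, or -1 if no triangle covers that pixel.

T0:
  2·area = 36  (B↔C swapped to make it positive)
  edge (16, 6)→(9, 10): d=(-7,4) inclusive
  edge (9, 10)→(14, 2): d=(5,-8) inclusive
  edge (14, 2)→(16, 6): d=(2,4) inclusive
    (6,2)@(13, 5): e=[19,7,10] → █
    (7,2)@(15, 5): e=[11,23,2] → █
    (8,2)@(17, 5): e=[3,39,-6] → ·
    (5,3)@(11, 7): e=[13,1,22] → █
    (7,3)@(15, 7): e=[-3,33,6] → ·
    (5,4)@(11, 9): e=[-1,11,26] → ·
    (6,4)@(13, 9): e=[-9,27,18] → ·
  covered (4 px):
    · · · · · · · · ·
    · · · · · · · · ·
    · · · · · · █ █ ·
    · · · · · █ █ · ·
    · · · · · · · · ·
T1:
  2·area = 34  (B↔C swapped to make it positive)
  edge (2, 0)→(9, 3): d=(7,3) inclusive
  edge (9, 3)→(0, 4): d=(-9,1) inclusive
  edge (0, 4)→(2, 0): d=(2,-4) inclusive
    (1,0)@(3, 1): e=[4,24,6] → █
    (2,0)@(5, 1): e=[-2,22,14] → ·
    (0,1)@(1, 3): e=[24,8,2] → █
    (2,1)@(5, 3): e=[12,4,18] → █
    (3,1)@(7, 3): e=[6,2,26] → █
    (4,1)@(9, 3): e=[0,0,34] → █  [on edge]
    (5,1)@(11, 3): e=[-6,-2,42] → ·
    (0,2)@(1, 5): e=[38,-10,6] → ·
    (1,2)@(3, 5): e=[32,-12,14] → ·
    (2,2)@(5, 5): e=[26,-14,22] → ·
    (3,2)@(7, 5): e=[20,-16,30] → ·
    (4,2)@(9, 5): e=[14,-18,38] → ·
  covered (6 px):
    · █ · · · · · · ·
    █ █ █ █ █ · · · ·
    · · · · · · · · ·
    · · · · · · · · ·
    · · · · · · · · ·

Z-buffer (winner per pixel, '.' = empty):
  . 1 . . . . . . .
  1 1 1 1 1 . . . .
  . . . . . . 0 0 .
  . . . . . 0 0 . .
  . . . . . . . . .

Answer: 1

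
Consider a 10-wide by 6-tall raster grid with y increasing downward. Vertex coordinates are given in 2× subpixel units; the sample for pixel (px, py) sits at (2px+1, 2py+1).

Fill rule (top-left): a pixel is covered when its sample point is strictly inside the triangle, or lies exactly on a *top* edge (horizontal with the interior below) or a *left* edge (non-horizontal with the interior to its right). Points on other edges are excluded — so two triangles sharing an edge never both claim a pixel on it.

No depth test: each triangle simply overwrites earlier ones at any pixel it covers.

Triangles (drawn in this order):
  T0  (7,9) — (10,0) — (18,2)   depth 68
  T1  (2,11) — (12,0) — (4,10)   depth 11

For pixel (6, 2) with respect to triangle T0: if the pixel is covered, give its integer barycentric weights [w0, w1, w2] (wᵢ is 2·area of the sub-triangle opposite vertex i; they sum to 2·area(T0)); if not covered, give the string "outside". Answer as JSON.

T0:
  2·area = 78
  edge (7, 9)→(10, 0): d=(3,-9) top-left  bias=+0
  edge (10, 0)→(18, 2): d=(8,2) right/bottom  bias=-1
  edge (18, 2)→(7, 9): d=(-11,7) right/bottom  bias=-1
    (5,0)@(11, 1): e=[12,6,60] → X
    (6,0)@(13, 1): e=[30,2,46] → X
    (7,0)@(15, 1): e=[48,-2,32] → .
    (4,1)@(9, 3): e=[0,26,52] → X  [on edge]
    (7,1)@(15, 3): e=[54,14,10] → X
    (8,1)@(17, 3): e=[72,10,-4] → .
    (4,2)@(9, 5): e=[6,42,30] → X
    (7,2)@(15, 5): e=[60,30,-12] → .
    (4,3)@(9, 7): e=[12,58,8] → X
    (5,3)@(11, 7): e=[30,54,-6] → .
    (6,3)@(13, 7): e=[48,50,-20] → .
    (3,4)@(7, 9): e=[0,78,0] → .  [on edge]
  covered (10 px):
    . . . . . X X . . .
    . . . . X X X X . .
    . . . . X X X . . .
    . . . . X . . . . .
    . . . . . . . . . .
    . . . . . . . . . .
T1:
  2·area = 12
  edge (2, 11)→(12, 0): d=(10,-11) top-left  bias=+0
  edge (12, 0)→(4, 10): d=(-8,10) right/bottom  bias=-1
  edge (4, 10)→(2, 11): d=(-2,1) right/bottom  bias=-1
  covered (0 px):
    . . . . . . . . . .
    . . . . . . . . . .
    . . . . . . . . . .
    . . . . . . . . . .
    . . . . . . . . . .
    . . . . . . . . . .

Final: [34,2,42]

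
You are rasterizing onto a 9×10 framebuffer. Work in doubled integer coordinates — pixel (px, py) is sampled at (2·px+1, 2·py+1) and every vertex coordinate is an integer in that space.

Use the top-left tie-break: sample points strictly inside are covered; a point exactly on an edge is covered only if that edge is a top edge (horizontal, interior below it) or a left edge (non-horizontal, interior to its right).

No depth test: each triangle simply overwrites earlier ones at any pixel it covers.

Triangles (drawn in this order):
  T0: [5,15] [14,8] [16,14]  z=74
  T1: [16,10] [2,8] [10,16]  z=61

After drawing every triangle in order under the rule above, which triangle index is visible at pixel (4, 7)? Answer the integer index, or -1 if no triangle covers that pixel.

T0:
  2·area = 68
  edge (5, 15)→(14, 8): d=(9,-7) top-left  bias=+0
  edge (14, 8)→(16, 14): d=(2,6) right/bottom  bias=-1
  edge (16, 14)→(5, 15): d=(-11,1) right/bottom  bias=-1
    (6,2)@(13, 5): e=[-34,0,102] → ·  [on edge]
    (6,4)@(13, 9): e=[2,8,58] → █
    (7,4)@(15, 9): e=[16,-4,56] → ·
    (5,5)@(11, 11): e=[6,24,38] → █
    (7,5)@(15, 11): e=[34,0,34] → ·  [on edge]
    (4,6)@(9, 13): e=[10,40,18] → █
    (7,6)@(15, 13): e=[52,4,12] → █
    (8,6)@(17, 13): e=[66,-8,10] → ·
    (2,7)@(5, 15): e=[0,68,0] → ·  [on edge]
    (4,7)@(9, 15): e=[28,44,-4] → ·
    (5,7)@(11, 15): e=[42,32,-6] → ·
    (6,7)@(13, 15): e=[56,20,-8] → ·
    (8,8)@(17, 17): e=[102,0,-34] → ·  [on edge]
  covered (7 px):
    · · · · · · · · ·
    · · · · · · · · ·
    · · · · · · · · ·
    · · · · · · · · ·
    · · · · · · █ · ·
    · · · · · █ █ · ·
    · · · · █ █ █ █ ·
    · · · · · · · · ·
    · · · · · · · · ·
    · · · · · · · · ·
T1:
  2·area = 96  (B↔C swapped to make it positive)
  edge (16, 10)→(10, 16): d=(-6,6) right/bottom  bias=-1
  edge (10, 16)→(2, 8): d=(-8,-8) top-left  bias=+0
  edge (2, 8)→(16, 10): d=(14,2) right/bottom  bias=-1
    (0,3)@(1, 7): e=[108,0,-12] → ·  [on edge]
    (1,4)@(3, 9): e=[84,0,12] → █  [on edge]
    (2,4)@(5, 9): e=[72,16,8] → █
    (3,4)@(7, 9): e=[60,32,4] → █
    (4,4)@(9, 9): e=[48,48,0] → ·  [on edge]
    (8,4)@(17, 9): e=[0,112,-16] → ·  [on edge]
    (1,5)@(3, 11): e=[72,-16,40] → ·
    (2,5)@(5, 11): e=[60,0,36] → █  [on edge]
    (4,5)@(9, 11): e=[36,32,28] → █
    (5,5)@(11, 11): e=[24,48,24] → █
    (6,5)@(13, 11): e=[12,64,20] → █
    (7,5)@(15, 11): e=[0,80,16] → ·  [on edge]
    (3,6)@(7, 13): e=[36,0,60] → █  [on edge]
    (6,6)@(13, 13): e=[0,48,48] → ·  [on edge]
    (4,7)@(9, 15): e=[12,0,84] → █  [on edge]
    (5,7)@(11, 15): e=[0,16,80] → ·  [on edge]
    (4,8)@(9, 17): e=[0,-16,112] → ·  [on edge]
    (5,8)@(11, 17): e=[-12,0,108] → ·  [on edge]
    (3,9)@(7, 19): e=[0,-48,144] → ·  [on edge]
    (6,9)@(13, 19): e=[-36,0,132] → ·  [on edge]
  covered (12 px):
    · · · · · · · · ·
    · · · · · · · · ·
    · · · · · · · · ·
    · · · · · · · · ·
    · █ █ █ · · · · ·
    · · █ █ █ █ █ · ·
    · · · █ █ █ · · ·
    · · · · █ · · · ·
    · · · · · · · · ·
    · · · · · · · · ·

Z-buffer (winner per pixel, '.' = empty):
  . . . . . . . . .
  . . . . . . . . .
  . . . . . . . . .
  . . . . . . . . .
  . 1 1 1 . . 0 . .
  . . 1 1 1 1 1 . .
  . . . 1 1 1 0 0 .
  . . . . 1 . . . .
  . . . . . . . . .
  . . . . . . . . .

Result: 1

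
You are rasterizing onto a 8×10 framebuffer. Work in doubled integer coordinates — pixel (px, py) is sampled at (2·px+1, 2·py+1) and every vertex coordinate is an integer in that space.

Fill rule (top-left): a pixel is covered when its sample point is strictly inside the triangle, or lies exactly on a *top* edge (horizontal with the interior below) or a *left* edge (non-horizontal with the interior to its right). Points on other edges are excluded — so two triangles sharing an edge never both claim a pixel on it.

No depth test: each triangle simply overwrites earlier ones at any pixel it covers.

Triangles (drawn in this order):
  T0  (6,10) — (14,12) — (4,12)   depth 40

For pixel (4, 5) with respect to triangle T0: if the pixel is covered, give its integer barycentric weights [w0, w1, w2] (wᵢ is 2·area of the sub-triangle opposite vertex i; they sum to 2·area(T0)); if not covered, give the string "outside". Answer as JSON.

T0:
  2·area = 20
  edge (6, 10)→(14, 12): d=(8,2) right/bottom  bias=-1
  edge (14, 12)→(4, 12): d=(-10,0) right/bottom  bias=-1
  edge (4, 12)→(6, 10): d=(2,-2) top-left  bias=+0
    (7,0)@(15, 1): e=[-90,110,0] → ·  [on edge]
    (6,1)@(13, 3): e=[-70,90,0] → ·  [on edge]
    (5,2)@(11, 5): e=[-50,70,0] → ·  [on edge]
    (4,3)@(9, 7): e=[-30,50,0] → ·  [on edge]
    (3,4)@(7, 9): e=[-10,30,0] → ·  [on edge]
    (2,5)@(5, 11): e=[10,10,0] → #  [on edge]
    (3,5)@(7, 11): e=[6,10,4] → #
    (4,5)@(9, 11): e=[2,10,8] → #
    (5,5)@(11, 11): e=[-2,10,12] → ·
    (1,6)@(3, 13): e=[30,-10,0] → ·  [on edge]
    (2,6)@(5, 13): e=[26,-10,4] → ·
    (3,6)@(7, 13): e=[22,-10,8] → ·
    (0,7)@(1, 15): e=[50,-30,0] → ·  [on edge]
  covered (3 px):
    · · · · · · · ·
    · · · · · · · ·
    · · · · · · · ·
    · · · · · · · ·
    · · · · · · · ·
    · · # # # · · ·
    · · · · · · · ·
    · · · · · · · ·
    · · · · · · · ·
    · · · · · · · ·

Final: [10,8,2]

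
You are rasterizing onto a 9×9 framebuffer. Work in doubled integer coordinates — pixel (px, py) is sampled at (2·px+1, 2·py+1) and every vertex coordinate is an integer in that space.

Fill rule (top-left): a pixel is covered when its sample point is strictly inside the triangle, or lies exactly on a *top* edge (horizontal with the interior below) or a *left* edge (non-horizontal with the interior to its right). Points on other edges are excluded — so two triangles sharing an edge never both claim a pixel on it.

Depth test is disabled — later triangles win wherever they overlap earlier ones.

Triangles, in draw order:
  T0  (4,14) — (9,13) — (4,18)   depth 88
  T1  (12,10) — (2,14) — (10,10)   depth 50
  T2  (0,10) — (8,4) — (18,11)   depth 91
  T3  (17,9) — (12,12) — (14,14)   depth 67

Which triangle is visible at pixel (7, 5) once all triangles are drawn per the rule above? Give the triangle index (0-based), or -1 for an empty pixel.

T0:
  2·area = 20
  edge (4, 14)→(9, 13): d=(5,-1) top-left  bias=+0
  edge (9, 13)→(4, 18): d=(-5,5) right/bottom  bias=-1
  edge (4, 18)→(4, 14): d=(0,-4) top-left  bias=+0
    (8,2)@(17, 5): e=[-32,0,52] → .  [on edge]
    (7,3)@(15, 7): e=[-24,0,44] → .  [on edge]
    (6,4)@(13, 9): e=[-16,0,36] → .  [on edge]
    (5,5)@(11, 11): e=[-8,0,28] → .  [on edge]
    (4,6)@(9, 13): e=[0,0,20] → .  [on edge]
    (2,7)@(5, 15): e=[6,10,4] → X
    (3,7)@(7, 15): e=[8,0,12] → .  [on edge]
    (2,8)@(5, 17): e=[16,0,4] → .  [on edge]
  covered (1 px):
    . . . . . . . . .
    . . . . . . . . .
    . . . . . . . . .
    . . . . . . . . .
    . . . . . . . . .
    . . . . . . . . .
    . . . . . . . . .
    . . X . . . . . .
    . . . . . . . . .
T1:
  2·area = 8
  edge (12, 10)→(2, 14): d=(-10,4) right/bottom  bias=-1
  edge (2, 14)→(10, 10): d=(8,-4) top-left  bias=+0
  edge (10, 10)→(12, 10): d=(2,0) top-left  bias=+0
    (4,5)@(9, 11): e=[2,4,2] → X
    (5,5)@(11, 11): e=[-6,12,2] → .
    (4,6)@(9, 13): e=[-18,20,6] → .
  covered (1 px):
    . . . . . . . . .
    . . . . . . . . .
    . . . . . . . . .
    . . . . . . . . .
    . . . . . . . . .
    . . . . X . . . .
    . . . . . . . . .
    . . . . . . . . .
    . . . . . . . . .
T2:
  2·area = 116
  edge (0, 10)→(8, 4): d=(8,-6) top-left  bias=+0
  edge (8, 4)→(18, 11): d=(10,7) right/bottom  bias=-1
  edge (18, 11)→(0, 10): d=(-18,-1) top-left  bias=+0
    (3,2)@(7, 5): e=[2,17,97] → X
    (4,2)@(9, 5): e=[14,3,99] → X
    (5,2)@(11, 5): e=[26,-11,101] → .
    (2,3)@(5, 7): e=[6,51,59] → X
    (5,3)@(11, 7): e=[42,9,65] → X
    (6,3)@(13, 7): e=[54,-5,67] → .
    (1,4)@(3, 9): e=[10,85,21] → X
    (6,4)@(13, 9): e=[70,15,31] → X
    (7,4)@(15, 9): e=[82,1,33] → X
    (8,4)@(17, 9): e=[94,-13,35] → .
    (1,5)@(3, 11): e=[26,105,-15] → .
    (2,5)@(5, 11): e=[38,91,-13] → .
  covered (13 px):
    . . . . . . . . .
    . . . . . . . . .
    . . . X X . . . .
    . . X X X X . . .
    . X X X X X X X .
    . . . . . . . . .
    . . . . . . . . .
    . . . . . . . . .
    . . . . . . . . .
T3:
  2·area = 16  (B↔C swapped to make it positive)
  edge (17, 9)→(14, 14): d=(-3,5) right/bottom  bias=-1
  edge (14, 14)→(12, 12): d=(-2,-2) top-left  bias=+0
  edge (12, 12)→(17, 9): d=(5,-3) top-left  bias=+0
    (0,0)@(1, 1): e=[104,0,-88] → .  [on edge]
    (1,1)@(3, 3): e=[88,0,-72] → .  [on edge]
    (2,2)@(5, 5): e=[72,0,-56] → .  [on edge]
    (3,3)@(7, 7): e=[56,0,-40] → .  [on edge]
    (4,4)@(9, 9): e=[40,0,-24] → .  [on edge]
    (8,4)@(17, 9): e=[0,16,0] → .  [on edge]
    (5,5)@(11, 11): e=[24,0,-8] → .  [on edge]
    (7,5)@(15, 11): e=[4,8,4] → X
    (8,5)@(17, 11): e=[-6,12,10] → .
    (6,6)@(13, 13): e=[8,0,8] → X  [on edge]
    (7,6)@(15, 13): e=[-2,4,14] → .
    (3,7)@(7, 15): e=[32,-16,0] → .  [on edge]
    (7,7)@(15, 15): e=[-8,0,24] → .  [on edge]
    (8,8)@(17, 17): e=[-24,0,40] → .  [on edge]
  covered (2 px):
    . . . . . . . . .
    . . . . . . . . .
    . . . . . . . . .
    . . . . . . . . .
    . . . . . . . . .
    . . . . . . . X .
    . . . . . . X . .
    . . . . . . . . .
    . . . . . . . . .

Z-buffer (winner per pixel, '.' = empty):
  . . . . . . . . .
  . . . . . . . . .
  . . . 2 2 . . . .
  . . 2 2 2 2 . . .
  . 2 2 2 2 2 2 2 .
  . . . . 1 . . 3 .
  . . . . . . 3 . .
  . . 0 . . . . . .
  . . . . . . . . .

Answer: 3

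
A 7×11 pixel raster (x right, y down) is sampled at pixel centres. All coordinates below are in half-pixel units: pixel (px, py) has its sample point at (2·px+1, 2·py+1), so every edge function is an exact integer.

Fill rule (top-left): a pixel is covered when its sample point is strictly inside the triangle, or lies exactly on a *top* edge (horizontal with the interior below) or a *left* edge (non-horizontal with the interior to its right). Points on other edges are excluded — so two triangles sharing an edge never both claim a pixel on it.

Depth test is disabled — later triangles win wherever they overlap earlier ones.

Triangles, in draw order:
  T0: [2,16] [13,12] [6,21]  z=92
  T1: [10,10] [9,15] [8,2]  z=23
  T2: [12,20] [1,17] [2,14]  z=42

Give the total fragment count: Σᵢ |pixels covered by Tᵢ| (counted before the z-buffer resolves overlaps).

T0:
  2·area = 71
  edge (2, 16)→(13, 12): d=(11,-4) top-left  bias=+0
  edge (13, 12)→(6, 21): d=(-7,9) right/bottom  bias=-1
  edge (6, 21)→(2, 16): d=(-4,-5) top-left  bias=+0
    (5,6)@(11, 13): e=[3,11,57] → #
    (6,6)@(13, 13): e=[11,-7,67] → ·
    (2,7)@(5, 15): e=[1,51,19] → #
    (3,7)@(7, 15): e=[9,33,29] → #
    (4,7)@(9, 15): e=[17,15,39] → #
    (5,7)@(11, 15): e=[25,-3,49] → ·
    (1,8)@(3, 17): e=[15,55,1] → #
    (5,8)@(11, 17): e=[47,-17,41] → ·
    (1,9)@(3, 19): e=[37,41,-7] → ·
    (2,9)@(5, 19): e=[45,23,3] → #
    (4,9)@(9, 19): e=[61,-13,23] → ·
    (2,10)@(5, 21): e=[67,9,-5] → ·
  covered (10 px):
    · · · · · · ·
    · · · · · · ·
    · · · · · · ·
    · · · · · · ·
    · · · · · · ·
    · · · · · · ·
    · · · · · # ·
    · · # # # · ·
    · # # # # · ·
    · · # # · · ·
    · · · · · · ·
T1:
  2·area = 18
  edge (10, 10)→(9, 15): d=(-1,5) right/bottom  bias=-1
  edge (9, 15)→(8, 2): d=(-1,-13) top-left  bias=+0
  edge (8, 2)→(10, 10): d=(2,8) right/bottom  bias=-1
    (5,2)@(11, 5): e=[0,36,-18] → ·  [on edge]
    (4,3)@(9, 7): e=[8,8,2] → #
    (5,3)@(11, 7): e=[-2,34,-14] → ·
    (4,4)@(9, 9): e=[6,6,6] → #
    (5,4)@(11, 9): e=[-4,32,-10] → ·
    (4,5)@(9, 11): e=[4,4,10] → #
    (5,5)@(11, 11): e=[-6,30,-6] → ·
    (4,6)@(9, 13): e=[2,2,14] → #
    (5,6)@(11, 13): e=[-8,28,-2] → ·
    (4,7)@(9, 15): e=[0,0,18] → ·  [on edge]
  covered (4 px):
    · · · · · · ·
    · · · · · · ·
    · · · · · · ·
    · · · · # · ·
    · · · · # · ·
    · · · · # · ·
    · · · · # · ·
    · · · · · · ·
    · · · · · · ·
    · · · · · · ·
    · · · · · · ·
T2:
  2·area = 36
  edge (12, 20)→(1, 17): d=(-11,-3) top-left  bias=+0
  edge (1, 17)→(2, 14): d=(1,-3) top-left  bias=+0
  edge (2, 14)→(12, 20): d=(10,6) right/bottom  bias=-1
    (2,2)@(5, 5): e=[144,0,-108] → ·  [on edge]
    (1,5)@(3, 11): e=[72,0,-36] → ·  [on edge]
    (1,7)@(3, 15): e=[28,4,4] → #
    (2,7)@(5, 15): e=[34,10,-8] → ·
    (0,8)@(1, 17): e=[0,0,36] → #  [on edge]
    (2,8)@(5, 17): e=[12,12,12] → #
    (3,8)@(7, 17): e=[18,18,0] → ·  [on edge]
    (0,9)@(1, 19): e=[-22,2,56] → ·
    (1,9)@(3, 19): e=[-16,8,44] → ·
    (2,9)@(5, 19): e=[-10,14,32] → ·
    (4,9)@(9, 19): e=[2,26,8] → #
    (5,9)@(11, 19): e=[8,32,-4] → ·
  covered (5 px):
    · · · · · · ·
    · · · · · · ·
    · · · · · · ·
    · · · · · · ·
    · · · · · · ·
    · · · · · · ·
    · · · · · · ·
    · # · · · · ·
    # # # · · · ·
    · · · · # · ·
    · · · · · · ·

Answer: 19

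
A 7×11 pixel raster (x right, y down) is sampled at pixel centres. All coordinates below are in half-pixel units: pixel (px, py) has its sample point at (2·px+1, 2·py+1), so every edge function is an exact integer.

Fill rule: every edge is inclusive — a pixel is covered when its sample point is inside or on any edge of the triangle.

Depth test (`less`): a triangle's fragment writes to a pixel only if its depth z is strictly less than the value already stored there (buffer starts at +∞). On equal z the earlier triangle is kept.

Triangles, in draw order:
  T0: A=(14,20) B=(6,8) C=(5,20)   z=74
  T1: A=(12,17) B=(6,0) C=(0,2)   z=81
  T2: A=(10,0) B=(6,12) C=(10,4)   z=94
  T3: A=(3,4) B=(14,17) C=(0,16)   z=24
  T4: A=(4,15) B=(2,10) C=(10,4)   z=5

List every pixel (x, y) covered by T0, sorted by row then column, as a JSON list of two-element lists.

T0:
  2·area = 108  (B↔C swapped to make it positive)
  edge (14, 20)→(5, 20): d=(-9,0) inclusive
  edge (5, 20)→(6, 8): d=(1,-12) inclusive
  edge (6, 8)→(14, 20): d=(8,12) inclusive
    (3,5)@(7, 11): e=[81,15,12] → █
    (4,5)@(9, 11): e=[81,39,-12] → ·
    (3,6)@(7, 13): e=[63,17,28] → █
    (4,6)@(9, 13): e=[63,41,4] → █
    (5,6)@(11, 13): e=[63,65,-20] → ·
    (3,7)@(7, 15): e=[45,19,44] → █
    (5,7)@(11, 15): e=[45,67,-4] → ·
    (3,8)@(7, 17): e=[27,21,60] → █
    (5,8)@(11, 17): e=[27,69,12] → █
    (6,8)@(13, 17): e=[27,93,-12] → ·
    (3,9)@(7, 19): e=[9,23,76] → █
    (6,9)@(13, 19): e=[9,95,4] → █
  covered (12 px):
    · · · · · · ·
    · · · · · · ·
    · · · · · · ·
    · · · · · · ·
    · · · · · · ·
    · · · █ · · ·
    · · · █ █ · ·
    · · · █ █ · ·
    · · · █ █ █ ·
    · · · █ █ █ █
    · · · · · · ·
T1:
  2·area = 114  (B↔C swapped to make it positive)
  edge (12, 17)→(0, 2): d=(-12,-15) inclusive
  edge (0, 2)→(6, 0): d=(6,-2) inclusive
  edge (6, 0)→(12, 17): d=(6,17) inclusive
    (1,0)@(3, 1): e=[57,0,57] → █  [on edge]
    (2,0)@(5, 1): e=[87,4,23] → █
    (3,0)@(7, 1): e=[117,8,-11] → ·
    (0,1)@(1, 3): e=[3,8,103] → █
    (3,1)@(7, 3): e=[93,20,1] → █
    (4,1)@(9, 3): e=[123,24,-33] → ·
    (0,2)@(1, 5): e=[-21,20,115] → ·
    (1,2)@(3, 5): e=[9,24,81] → █
    (4,2)@(9, 5): e=[99,36,-21] → ·
    (1,3)@(3, 7): e=[-15,36,93] → ·
    (2,3)@(5, 7): e=[15,40,59] → █
    (4,3)@(9, 7): e=[75,48,-9] → ·
  covered (16 px):
    · █ █ · · · ·
    █ █ █ █ · · ·
    · █ █ █ · · ·
    · · █ █ · · ·
    · · · █ █ · ·
    · · · · █ · ·
    · · · · █ · ·
    · · · · · █ ·
    · · · · · · ·
    · · · · · · ·
    · · · · · · ·
T2:
  2·area = 16  (B↔C swapped to make it positive)
  edge (10, 0)→(10, 4): d=(0,4) inclusive
  edge (10, 4)→(6, 12): d=(-4,8) inclusive
  edge (6, 12)→(10, 0): d=(4,-12) inclusive
    (4,1)@(9, 3): e=[4,12,0] → █  [on edge]
    (5,1)@(11, 3): e=[-4,-4,24] → ·
    (4,2)@(9, 5): e=[4,4,8] → █
    (5,2)@(11, 5): e=[-4,-12,32] → ·
    (4,3)@(9, 7): e=[4,-4,16] → ·
    (3,4)@(7, 9): e=[12,4,0] → █  [on edge]
    (4,4)@(9, 9): e=[4,-12,24] → ·
    (3,5)@(7, 11): e=[12,-4,8] → ·
    (2,7)@(5, 15): e=[20,-4,0] → ·  [on edge]
    (1,10)@(3, 21): e=[28,-12,0] → ·  [on edge]
  covered (3 px):
    · · · · · · ·
    · · · · █ · ·
    · · · · █ · ·
    · · · · · · ·
    · · · █ · · ·
    · · · · · · ·
    · · · · · · ·
    · · · · · · ·
    · · · · · · ·
    · · · · · · ·
    · · · · · · ·
T3:
  2·area = 171
  edge (3, 4)→(14, 17): d=(11,13) inclusive
  edge (14, 17)→(0, 16): d=(-14,-1) inclusive
  edge (0, 16)→(3, 4): d=(3,-12) inclusive
    (1,2)@(3, 5): e=[11,157,3] → █
    (2,2)@(5, 5): e=[-15,159,27] → ·
    (1,3)@(3, 7): e=[33,129,9] → █
    (2,3)@(5, 7): e=[7,131,33] → █
    (3,3)@(7, 7): e=[-19,133,57] → ·
    (1,4)@(3, 9): e=[55,101,15] → █
    (3,4)@(7, 9): e=[3,105,63] → █
    (4,4)@(9, 9): e=[-23,107,87] → ·
    (1,5)@(3, 11): e=[77,73,21] → █
    (4,5)@(9, 11): e=[-1,79,93] → ·
    (0,6)@(1, 13): e=[125,43,3] → █
    (4,6)@(9, 13): e=[21,51,99] → █
  covered (20 px):
    · · · · · · ·
    · · · · · · ·
    · █ · · · · ·
    · █ █ · · · ·
    · █ █ █ · · ·
    · █ █ █ · · ·
    █ █ █ █ █ · ·
    █ █ █ █ █ █ ·
    · · · · · · ·
    · · · · · · ·
    · · · · · · ·
T4:
  2·area = 52
  edge (4, 15)→(2, 10): d=(-2,-5) inclusive
  edge (2, 10)→(10, 4): d=(8,-6) inclusive
  edge (10, 4)→(4, 15): d=(-6,11) inclusive
    (4,2)@(9, 5): e=[45,2,5] → █
    (5,2)@(11, 5): e=[55,14,-17] → ·
    (3,3)@(7, 7): e=[31,6,15] → █
    (4,3)@(9, 7): e=[41,18,-7] → ·
    (2,4)@(5, 9): e=[17,10,25] → █
    (4,4)@(9, 9): e=[37,34,-19] → ·
    (1,5)@(3, 11): e=[3,14,35] → █
    (3,5)@(7, 11): e=[23,38,-9] → ·
    (1,6)@(3, 13): e=[-1,30,23] → ·
    (2,6)@(5, 13): e=[9,42,1] → █
    (3,6)@(7, 13): e=[19,54,-21] → ·
    (2,7)@(5, 15): e=[5,58,-11] → ·
  covered (7 px):
    · · · · · · ·
    · · · · · · ·
    · · · · █ · ·
    · · · █ · · ·
    · · █ █ · · ·
    · █ █ · · · ·
    · · █ · · · ·
    · · · · · · ·
    · · · · · · ·
    · · · · · · ·
    · · · · · · ·

Result: [[3,5],[3,6],[4,6],[3,7],[4,7],[3,8],[4,8],[5,8],[3,9],[4,9],[5,9],[6,9]]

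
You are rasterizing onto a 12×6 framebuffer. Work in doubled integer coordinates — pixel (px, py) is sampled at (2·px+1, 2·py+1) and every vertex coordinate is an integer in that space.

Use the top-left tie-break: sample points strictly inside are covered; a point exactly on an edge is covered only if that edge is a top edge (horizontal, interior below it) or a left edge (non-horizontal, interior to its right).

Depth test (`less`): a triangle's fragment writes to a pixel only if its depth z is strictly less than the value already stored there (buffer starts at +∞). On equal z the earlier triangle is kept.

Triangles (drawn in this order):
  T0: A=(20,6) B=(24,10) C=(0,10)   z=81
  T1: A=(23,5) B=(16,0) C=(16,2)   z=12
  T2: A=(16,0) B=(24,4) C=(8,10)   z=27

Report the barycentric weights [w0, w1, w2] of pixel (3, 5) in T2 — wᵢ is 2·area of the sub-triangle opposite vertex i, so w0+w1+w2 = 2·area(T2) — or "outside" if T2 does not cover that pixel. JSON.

T0:
  2·area = 96
  edge (20, 6)→(24, 10): d=(4,4) right/bottom  bias=-1
  edge (24, 10)→(0, 10): d=(-24,0) right/bottom  bias=-1
  edge (0, 10)→(20, 6): d=(20,-4) top-left  bias=+0
    (7,0)@(15, 1): e=[0,216,-120] → .  [on edge]
    (8,1)@(17, 3): e=[0,168,-72] → .  [on edge]
    (9,2)@(19, 5): e=[0,120,-24] → .  [on edge]
    (7,3)@(15, 7): e=[24,72,0] → X  [on edge]
    (8,3)@(17, 7): e=[16,72,8] → X
    (9,3)@(19, 7): e=[8,72,16] → X
    (10,3)@(21, 7): e=[0,72,24] → .  [on edge]
    (2,4)@(5, 9): e=[72,24,0] → X  [on edge]
    (3,4)@(7, 9): e=[64,24,8] → X
    (4,4)@(9, 9): e=[56,24,16] → X
    (5,4)@(11, 9): e=[48,24,24] → X
    (6,4)@(13, 9): e=[40,24,32] → X
    (11,4)@(23, 9): e=[0,24,72] → .  [on edge]
  covered (12 px):
    . . . . . . . . . . . .
    . . . . . . . . . . . .
    . . . . . . . . . . . .
    . . . . . . . X X X . .
    . . X X X X X X X X X .
    . . . . . . . . . . . .
T1:
  2·area = 14  (B↔C swapped to make it positive)
  edge (23, 5)→(16, 2): d=(-7,-3) top-left  bias=+0
  edge (16, 2)→(16, 0): d=(0,-2) top-left  bias=+0
  edge (16, 0)→(23, 5): d=(7,5) right/bottom  bias=-1
    (8,0)@(17, 1): e=[10,2,2] → X
    (9,0)@(19, 1): e=[16,6,-8] → .
    (8,1)@(17, 3): e=[-4,2,16] → .
    (9,1)@(19, 3): e=[2,6,6] → X
    (10,1)@(21, 3): e=[8,10,-4] → .
    (9,2)@(19, 5): e=[-12,6,20] → .
    (11,2)@(23, 5): e=[0,14,0] → .  [on edge]
  covered (2 px):
    . . . . . . . . X . . .
    . . . . . . . . . X . .
    . . . . . . . . . . . .
    . . . . . . . . . . . .
    . . . . . . . . . . . .
    . . . . . . . . . . . .
T2:
  2·area = 112
  edge (16, 0)→(24, 4): d=(8,4) right/bottom  bias=-1
  edge (24, 4)→(8, 10): d=(-16,6) right/bottom  bias=-1
  edge (8, 10)→(16, 0): d=(8,-10) top-left  bias=+0
    (8,0)@(17, 1): e=[4,90,18] → X
    (9,0)@(19, 1): e=[-4,78,38] → .
    (7,1)@(15, 3): e=[28,70,14] → X
    (9,1)@(19, 3): e=[12,46,54] → X
    (10,1)@(21, 3): e=[4,34,74] → X
    (11,1)@(23, 3): e=[-4,22,94] → .
    (6,2)@(13, 5): e=[52,50,10] → X
    (11,2)@(23, 5): e=[12,-10,110] → .
    (5,3)@(11, 7): e=[76,30,6] → X
    (8,3)@(17, 7): e=[52,-6,66] → .
    (9,3)@(19, 7): e=[44,-18,86] → .
    (10,3)@(21, 7): e=[36,-30,106] → .
  covered (14 px):
    . . . . . . . . X . . .
    . . . . . . . X X X X .
    . . . . . . X X X X X .
    . . . . . X X X . . . .
    . . . . X . . . . . . .
    . . . . . . . . . . . .

Answer: "outside"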